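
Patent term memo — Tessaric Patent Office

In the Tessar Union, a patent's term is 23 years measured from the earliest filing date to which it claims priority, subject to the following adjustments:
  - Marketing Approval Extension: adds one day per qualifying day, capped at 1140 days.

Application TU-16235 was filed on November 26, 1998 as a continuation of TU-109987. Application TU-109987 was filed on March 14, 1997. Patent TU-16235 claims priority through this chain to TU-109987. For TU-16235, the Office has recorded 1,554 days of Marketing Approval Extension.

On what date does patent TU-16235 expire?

Earliest priority filing: 14 March 1997.
Base term: 14 March 1997 + 23 years → 14 March 2020.
Marketing Approval Extension: 1554 days claimed exceeds the 1140-day cap, so +1140 days → 28 April 2023.

2023-04-28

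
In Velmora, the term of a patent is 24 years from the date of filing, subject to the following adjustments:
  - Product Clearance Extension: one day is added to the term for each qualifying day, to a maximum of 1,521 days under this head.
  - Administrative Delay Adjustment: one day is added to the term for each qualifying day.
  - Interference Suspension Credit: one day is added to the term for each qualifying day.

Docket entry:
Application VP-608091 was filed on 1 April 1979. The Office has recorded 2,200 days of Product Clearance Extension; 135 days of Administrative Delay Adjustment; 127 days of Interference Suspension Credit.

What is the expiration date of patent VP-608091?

Base term: filing date + 24 years → 1 April 2003.
Product Clearance Extension: 2200 days claimed exceeds the 1521-day cap, so +1521 days → 31 May 2007.
Administrative Delay Adjustment: +135 days → 13 October 2007.
Interference Suspension Credit: +127 days → 17 February 2008.

February 17, 2008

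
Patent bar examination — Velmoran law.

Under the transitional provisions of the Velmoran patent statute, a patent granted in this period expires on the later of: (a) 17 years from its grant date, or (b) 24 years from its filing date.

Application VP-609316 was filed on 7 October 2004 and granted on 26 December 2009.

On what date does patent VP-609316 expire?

(a) grant + 17 years → 26 December 2026.
(b) filing + 24 years → 7 October 2028.
Later of the two: 7 October 2028.

October 7, 2028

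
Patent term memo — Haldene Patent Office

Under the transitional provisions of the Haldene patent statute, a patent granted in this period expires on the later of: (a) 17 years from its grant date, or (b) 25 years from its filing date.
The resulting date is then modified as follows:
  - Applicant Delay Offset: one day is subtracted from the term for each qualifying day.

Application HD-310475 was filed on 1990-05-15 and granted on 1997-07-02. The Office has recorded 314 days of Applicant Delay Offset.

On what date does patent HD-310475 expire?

2014-07-05

(a) grant + 17 years → 2 July 2014.
(b) filing + 25 years → 15 May 2015.
Later of the two: 15 May 2015.
Applicant Delay Offset: −314 days → 5 July 2014.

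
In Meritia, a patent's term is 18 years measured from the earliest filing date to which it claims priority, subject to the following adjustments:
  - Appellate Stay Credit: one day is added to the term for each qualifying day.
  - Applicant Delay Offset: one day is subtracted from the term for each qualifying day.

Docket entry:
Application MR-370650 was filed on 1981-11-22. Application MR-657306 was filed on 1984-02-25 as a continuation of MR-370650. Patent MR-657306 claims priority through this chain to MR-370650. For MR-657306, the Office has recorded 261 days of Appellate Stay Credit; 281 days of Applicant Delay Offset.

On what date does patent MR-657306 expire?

Earliest priority filing: 22 November 1981.
Base term: 22 November 1981 + 18 years → 22 November 1999.
Appellate Stay Credit: +261 days → 9 August 2000.
Applicant Delay Offset: −281 days → 2 November 1999.

1999-11-02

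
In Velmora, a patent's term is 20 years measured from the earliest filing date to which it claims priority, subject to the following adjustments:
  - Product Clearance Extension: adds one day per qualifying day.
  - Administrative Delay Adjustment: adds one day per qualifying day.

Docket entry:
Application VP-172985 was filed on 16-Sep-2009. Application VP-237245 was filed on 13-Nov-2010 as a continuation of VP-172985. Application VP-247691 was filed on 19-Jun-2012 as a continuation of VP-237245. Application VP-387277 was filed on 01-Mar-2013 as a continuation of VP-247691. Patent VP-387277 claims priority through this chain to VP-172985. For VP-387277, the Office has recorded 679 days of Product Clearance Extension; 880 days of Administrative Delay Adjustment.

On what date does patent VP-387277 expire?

Earliest priority filing: 16 September 2009.
Base term: 16 September 2009 + 20 years → 16 September 2029.
Product Clearance Extension: +679 days → 27 July 2031.
Administrative Delay Adjustment: +880 days → 23 December 2033.

2033-12-23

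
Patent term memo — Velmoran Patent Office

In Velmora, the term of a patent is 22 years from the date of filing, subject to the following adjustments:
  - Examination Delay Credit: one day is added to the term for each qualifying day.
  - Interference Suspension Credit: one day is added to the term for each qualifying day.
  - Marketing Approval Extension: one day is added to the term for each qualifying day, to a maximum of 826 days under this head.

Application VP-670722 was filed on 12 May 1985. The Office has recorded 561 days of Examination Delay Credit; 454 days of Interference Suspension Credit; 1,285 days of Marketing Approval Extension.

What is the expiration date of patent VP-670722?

Base term: filing date + 22 years → 12 May 2007.
Examination Delay Credit: +561 days → 23 November 2008.
Interference Suspension Credit: +454 days → 20 February 2010.
Marketing Approval Extension: 1285 days claimed exceeds the 826-day cap, so +826 days → 26 May 2012.

May 26, 2012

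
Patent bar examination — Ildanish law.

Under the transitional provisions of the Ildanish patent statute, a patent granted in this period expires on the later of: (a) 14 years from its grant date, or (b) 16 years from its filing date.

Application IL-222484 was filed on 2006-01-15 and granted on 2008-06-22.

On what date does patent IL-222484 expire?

(a) grant + 14 years → 22 June 2022.
(b) filing + 16 years → 15 January 2022.
Later of the two: 22 June 2022.

June 22, 2022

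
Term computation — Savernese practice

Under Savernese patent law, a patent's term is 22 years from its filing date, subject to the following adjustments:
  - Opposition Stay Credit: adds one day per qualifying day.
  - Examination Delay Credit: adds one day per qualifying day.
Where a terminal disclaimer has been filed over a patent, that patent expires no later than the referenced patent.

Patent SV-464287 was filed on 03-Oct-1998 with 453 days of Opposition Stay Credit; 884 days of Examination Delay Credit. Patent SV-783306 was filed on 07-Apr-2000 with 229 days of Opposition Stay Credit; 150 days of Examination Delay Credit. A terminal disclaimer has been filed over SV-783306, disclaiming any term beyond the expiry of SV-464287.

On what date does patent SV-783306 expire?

Natural term of SV-783306:
  Base: filing + 22 years → 7 April 2022.
  Opposition Stay Credit: +229 days → 22 November 2022.
  Examination Delay Credit: +150 days → 21 April 2023.
Expiry of referenced patent SV-464287:
  Base: filing + 22 years → 3 October 2020.
  Opposition Stay Credit: +453 days → 30 December 2021.
  Examination Delay Credit: +884 days → 1 June 2024.
Terminal disclaimer: SV-783306 expires on the earlier of 21 April 2023 and 1 June 2024.

April 21, 2023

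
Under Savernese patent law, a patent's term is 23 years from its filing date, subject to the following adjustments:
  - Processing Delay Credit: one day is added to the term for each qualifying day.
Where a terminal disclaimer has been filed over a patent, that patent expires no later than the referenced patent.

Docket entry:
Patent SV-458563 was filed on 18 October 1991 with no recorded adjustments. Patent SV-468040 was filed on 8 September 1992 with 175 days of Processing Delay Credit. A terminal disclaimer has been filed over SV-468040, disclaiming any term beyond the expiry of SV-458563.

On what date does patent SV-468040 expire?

2014-10-18

Natural term of SV-468040:
  Base: filing + 23 years → 8 September 2015.
  Processing Delay Credit: +175 days → 1 March 2016.
Expiry of referenced patent SV-458563:
  Base: filing + 23 years → 18 October 2014.
Terminal disclaimer: SV-468040 expires on the earlier of 1 March 2016 and 18 October 2014.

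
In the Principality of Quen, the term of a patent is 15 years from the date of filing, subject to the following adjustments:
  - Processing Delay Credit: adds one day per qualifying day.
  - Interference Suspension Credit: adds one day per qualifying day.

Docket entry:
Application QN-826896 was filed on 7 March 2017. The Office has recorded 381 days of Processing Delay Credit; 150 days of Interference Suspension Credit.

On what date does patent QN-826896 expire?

August 20, 2033

Base term: filing date + 15 years → 7 March 2032.
Processing Delay Credit: +381 days → 23 March 2033.
Interference Suspension Credit: +150 days → 20 August 2033.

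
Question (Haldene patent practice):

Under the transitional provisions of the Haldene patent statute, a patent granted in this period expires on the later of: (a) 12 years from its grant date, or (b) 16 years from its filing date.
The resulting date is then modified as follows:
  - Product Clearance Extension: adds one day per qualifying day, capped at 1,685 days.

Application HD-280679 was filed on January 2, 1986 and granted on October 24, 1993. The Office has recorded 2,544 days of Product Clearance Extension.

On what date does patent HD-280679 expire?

2010-06-05

(a) grant + 12 years → 24 October 2005.
(b) filing + 16 years → 2 January 2002.
Later of the two: 24 October 2005.
Product Clearance Extension: 2544 days claimed exceeds the 1685-day cap, so +1685 days → 5 June 2010.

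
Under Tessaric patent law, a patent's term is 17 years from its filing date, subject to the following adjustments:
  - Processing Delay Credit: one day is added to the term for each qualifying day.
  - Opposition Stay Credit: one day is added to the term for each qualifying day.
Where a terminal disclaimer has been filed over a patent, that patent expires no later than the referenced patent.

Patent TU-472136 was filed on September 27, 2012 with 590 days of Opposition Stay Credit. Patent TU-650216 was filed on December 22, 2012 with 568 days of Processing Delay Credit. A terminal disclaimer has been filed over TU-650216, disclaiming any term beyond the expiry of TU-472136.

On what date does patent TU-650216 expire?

May 10, 2031

Natural term of TU-650216:
  Base: filing + 17 years → 22 December 2029.
  Processing Delay Credit: +568 days → 13 July 2031.
Expiry of referenced patent TU-472136:
  Base: filing + 17 years → 27 September 2029.
  Opposition Stay Credit: +590 days → 10 May 2031.
Terminal disclaimer: TU-650216 expires on the earlier of 13 July 2031 and 10 May 2031.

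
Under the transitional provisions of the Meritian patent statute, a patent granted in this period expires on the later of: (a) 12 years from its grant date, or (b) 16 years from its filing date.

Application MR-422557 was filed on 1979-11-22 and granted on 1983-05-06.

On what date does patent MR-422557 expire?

(a) grant + 12 years → 6 May 1995.
(b) filing + 16 years → 22 November 1995.
Later of the two: 22 November 1995.

1995-11-22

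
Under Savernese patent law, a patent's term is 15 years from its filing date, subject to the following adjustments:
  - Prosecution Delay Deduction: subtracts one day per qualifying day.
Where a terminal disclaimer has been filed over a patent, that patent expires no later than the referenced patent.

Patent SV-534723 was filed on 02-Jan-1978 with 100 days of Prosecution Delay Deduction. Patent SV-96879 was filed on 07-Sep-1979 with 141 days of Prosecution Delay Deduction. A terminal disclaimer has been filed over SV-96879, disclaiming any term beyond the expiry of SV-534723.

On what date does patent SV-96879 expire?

September 24, 1992

Natural term of SV-96879:
  Base: filing + 15 years → 7 September 1994.
  Prosecution Delay Deduction: −141 days → 19 April 1994.
Expiry of referenced patent SV-534723:
  Base: filing + 15 years → 2 January 1993.
  Prosecution Delay Deduction: −100 days → 24 September 1992.
Terminal disclaimer: SV-96879 expires on the earlier of 19 April 1994 and 24 September 1992.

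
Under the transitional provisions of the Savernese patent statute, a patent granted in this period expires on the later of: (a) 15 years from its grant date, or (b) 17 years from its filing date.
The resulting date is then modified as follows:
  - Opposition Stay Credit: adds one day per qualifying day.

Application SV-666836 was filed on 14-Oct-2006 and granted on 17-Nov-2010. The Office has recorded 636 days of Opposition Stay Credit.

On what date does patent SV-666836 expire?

(a) grant + 15 years → 17 November 2025.
(b) filing + 17 years → 14 October 2023.
Later of the two: 17 November 2025.
Opposition Stay Credit: +636 days → 15 August 2027.

2027-08-15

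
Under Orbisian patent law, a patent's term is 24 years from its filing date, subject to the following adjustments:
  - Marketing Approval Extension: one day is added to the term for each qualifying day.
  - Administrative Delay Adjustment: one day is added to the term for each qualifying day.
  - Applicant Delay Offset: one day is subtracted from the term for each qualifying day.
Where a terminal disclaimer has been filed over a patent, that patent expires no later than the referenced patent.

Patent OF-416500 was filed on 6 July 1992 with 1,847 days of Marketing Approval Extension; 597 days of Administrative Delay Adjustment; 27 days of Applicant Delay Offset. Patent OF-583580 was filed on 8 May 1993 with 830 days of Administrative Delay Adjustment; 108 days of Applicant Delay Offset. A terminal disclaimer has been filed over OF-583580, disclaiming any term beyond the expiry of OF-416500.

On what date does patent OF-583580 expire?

Natural term of OF-583580:
  Base: filing + 24 years → 8 May 2017.
  Administrative Delay Adjustment: +830 days → 16 August 2019.
  Applicant Delay Offset: −108 days → 30 April 2019.
Expiry of referenced patent OF-416500:
  Base: filing + 24 years → 6 July 2016.
  Marketing Approval Extension: +1847 days → 27 July 2021.
  Administrative Delay Adjustment: +597 days → 16 March 2023.
  Applicant Delay Offset: −27 days → 17 February 2023.
Terminal disclaimer: OF-583580 expires on the earlier of 30 April 2019 and 17 February 2023.

April 30, 2019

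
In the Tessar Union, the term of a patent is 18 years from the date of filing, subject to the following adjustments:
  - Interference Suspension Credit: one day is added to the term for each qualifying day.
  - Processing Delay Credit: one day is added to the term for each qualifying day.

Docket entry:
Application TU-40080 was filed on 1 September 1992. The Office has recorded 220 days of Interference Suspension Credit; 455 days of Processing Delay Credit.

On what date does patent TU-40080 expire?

Base term: filing date + 18 years → 1 September 2010.
Interference Suspension Credit: +220 days → 9 April 2011.
Processing Delay Credit: +455 days → 7 July 2012.

2012-07-07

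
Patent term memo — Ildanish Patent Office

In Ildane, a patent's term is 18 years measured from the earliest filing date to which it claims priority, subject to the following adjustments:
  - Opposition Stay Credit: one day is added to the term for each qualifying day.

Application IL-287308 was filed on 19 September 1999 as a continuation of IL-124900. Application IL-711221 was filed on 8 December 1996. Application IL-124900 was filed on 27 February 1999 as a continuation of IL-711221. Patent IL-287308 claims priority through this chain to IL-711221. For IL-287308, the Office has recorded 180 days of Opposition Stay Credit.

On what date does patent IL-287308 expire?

Earliest priority filing: 8 December 1996.
Base term: 8 December 1996 + 18 years → 8 December 2014.
Opposition Stay Credit: +180 days → 6 June 2015.

2015-06-06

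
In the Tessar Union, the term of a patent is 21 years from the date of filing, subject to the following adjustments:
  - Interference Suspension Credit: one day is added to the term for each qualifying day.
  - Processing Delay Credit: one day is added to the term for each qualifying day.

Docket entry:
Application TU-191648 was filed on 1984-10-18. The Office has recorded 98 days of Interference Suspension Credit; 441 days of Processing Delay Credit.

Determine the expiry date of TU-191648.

2007-04-10

Base term: filing date + 21 years → 18 October 2005.
Interference Suspension Credit: +98 days → 24 January 2006.
Processing Delay Credit: +441 days → 10 April 2007.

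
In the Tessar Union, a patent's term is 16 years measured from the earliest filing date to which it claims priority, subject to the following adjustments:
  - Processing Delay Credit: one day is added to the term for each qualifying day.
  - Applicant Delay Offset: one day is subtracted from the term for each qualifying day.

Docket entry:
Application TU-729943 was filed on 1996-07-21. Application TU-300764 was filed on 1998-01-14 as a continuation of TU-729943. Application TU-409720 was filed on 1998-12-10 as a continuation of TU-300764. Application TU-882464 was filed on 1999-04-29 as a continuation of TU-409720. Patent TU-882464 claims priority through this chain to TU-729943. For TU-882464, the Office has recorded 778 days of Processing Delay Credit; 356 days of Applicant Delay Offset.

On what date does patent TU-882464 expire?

Earliest priority filing: 21 July 1996.
Base term: 21 July 1996 + 16 years → 21 July 2012.
Processing Delay Credit: +778 days → 7 September 2014.
Applicant Delay Offset: −356 days → 16 September 2013.

September 16, 2013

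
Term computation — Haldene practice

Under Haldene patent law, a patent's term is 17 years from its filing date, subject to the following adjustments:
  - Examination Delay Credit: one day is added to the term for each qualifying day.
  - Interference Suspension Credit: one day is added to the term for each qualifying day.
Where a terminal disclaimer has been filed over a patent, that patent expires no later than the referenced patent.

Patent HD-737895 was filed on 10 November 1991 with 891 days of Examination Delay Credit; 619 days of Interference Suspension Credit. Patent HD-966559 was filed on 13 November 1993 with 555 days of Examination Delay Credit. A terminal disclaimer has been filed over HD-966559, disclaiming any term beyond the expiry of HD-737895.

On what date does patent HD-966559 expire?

May 21, 2012

Natural term of HD-966559:
  Base: filing + 17 years → 13 November 2010.
  Examination Delay Credit: +555 days → 21 May 2012.
Expiry of referenced patent HD-737895:
  Base: filing + 17 years → 10 November 2008.
  Examination Delay Credit: +891 days → 20 April 2011.
  Interference Suspension Credit: +619 days → 29 December 2012.
Terminal disclaimer: HD-966559 expires on the earlier of 21 May 2012 and 29 December 2012.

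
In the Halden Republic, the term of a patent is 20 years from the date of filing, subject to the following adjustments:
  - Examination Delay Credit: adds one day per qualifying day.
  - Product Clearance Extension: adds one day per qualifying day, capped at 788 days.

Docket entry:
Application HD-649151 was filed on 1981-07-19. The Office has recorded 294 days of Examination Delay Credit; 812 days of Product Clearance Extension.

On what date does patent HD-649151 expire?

July 5, 2004

Base term: filing date + 20 years → 19 July 2001.
Examination Delay Credit: +294 days → 9 May 2002.
Product Clearance Extension: 812 days claimed exceeds the 788-day cap, so +788 days → 5 July 2004.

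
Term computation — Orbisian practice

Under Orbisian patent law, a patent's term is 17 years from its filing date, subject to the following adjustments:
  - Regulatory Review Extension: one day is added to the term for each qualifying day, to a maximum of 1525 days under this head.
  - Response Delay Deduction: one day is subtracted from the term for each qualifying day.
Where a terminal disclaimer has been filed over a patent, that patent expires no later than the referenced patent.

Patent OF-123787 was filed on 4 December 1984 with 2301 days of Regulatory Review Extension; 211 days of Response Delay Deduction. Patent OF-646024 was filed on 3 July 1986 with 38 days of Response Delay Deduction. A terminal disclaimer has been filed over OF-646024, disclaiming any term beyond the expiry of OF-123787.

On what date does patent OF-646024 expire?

Natural term of OF-646024:
  Base: filing + 17 years → 3 July 2003.
  Response Delay Deduction: −38 days → 26 May 2003.
Expiry of referenced patent OF-123787:
  Base: filing + 17 years → 4 December 2001.
  Regulatory Review Extension: 2301 days claimed exceeds the 1525-day cap, so +1525 days → 6 February 2006.
  Response Delay Deduction: −211 days → 10 July 2005.
Terminal disclaimer: OF-646024 expires on the earlier of 26 May 2003 and 10 July 2005.

May 26, 2003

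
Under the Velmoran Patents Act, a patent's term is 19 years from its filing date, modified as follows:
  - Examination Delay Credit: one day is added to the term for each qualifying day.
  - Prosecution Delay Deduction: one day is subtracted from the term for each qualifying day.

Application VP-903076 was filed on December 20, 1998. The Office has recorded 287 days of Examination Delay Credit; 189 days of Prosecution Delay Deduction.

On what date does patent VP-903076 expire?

2018-03-28

Base term: filing date + 19 years → 20 December 2017.
Examination Delay Credit: +287 days → 3 October 2018.
Prosecution Delay Deduction: −189 days → 28 March 2018.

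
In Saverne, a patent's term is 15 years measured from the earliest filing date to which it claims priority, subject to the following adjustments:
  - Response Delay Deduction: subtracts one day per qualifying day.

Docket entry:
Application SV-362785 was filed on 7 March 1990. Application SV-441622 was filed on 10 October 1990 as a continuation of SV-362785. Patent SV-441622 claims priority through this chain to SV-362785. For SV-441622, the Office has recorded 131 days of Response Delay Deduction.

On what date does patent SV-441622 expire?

Earliest priority filing: 7 March 1990.
Base term: 7 March 1990 + 15 years → 7 March 2005.
Response Delay Deduction: −131 days → 27 October 2004.

October 27, 2004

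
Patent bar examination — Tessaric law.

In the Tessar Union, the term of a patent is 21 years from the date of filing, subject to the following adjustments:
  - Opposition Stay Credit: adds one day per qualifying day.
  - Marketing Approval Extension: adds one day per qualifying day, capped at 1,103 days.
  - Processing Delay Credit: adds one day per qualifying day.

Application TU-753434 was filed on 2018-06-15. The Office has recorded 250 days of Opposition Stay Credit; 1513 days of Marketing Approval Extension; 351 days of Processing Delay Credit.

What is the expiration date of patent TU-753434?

Base term: filing date + 21 years → 15 June 2039.
Opposition Stay Credit: +250 days → 20 February 2040.
Marketing Approval Extension: 1513 days claimed exceeds the 1103-day cap, so +1103 days → 27 February 2043.
Processing Delay Credit: +351 days → 13 February 2044.

February 13, 2044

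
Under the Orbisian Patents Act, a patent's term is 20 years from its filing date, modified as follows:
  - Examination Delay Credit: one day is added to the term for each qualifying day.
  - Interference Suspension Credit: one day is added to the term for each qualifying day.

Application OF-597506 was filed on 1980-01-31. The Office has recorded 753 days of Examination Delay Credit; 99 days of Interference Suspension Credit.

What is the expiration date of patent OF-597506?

2002-06-01

Base term: filing date + 20 years → 31 January 2000.
Examination Delay Credit: +753 days → 22 February 2002.
Interference Suspension Credit: +99 days → 1 June 2002.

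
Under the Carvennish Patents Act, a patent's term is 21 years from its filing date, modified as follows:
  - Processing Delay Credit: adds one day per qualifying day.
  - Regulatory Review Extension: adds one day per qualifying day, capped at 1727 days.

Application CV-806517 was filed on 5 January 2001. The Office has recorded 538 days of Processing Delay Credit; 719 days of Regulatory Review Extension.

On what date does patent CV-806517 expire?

Base term: filing date + 21 years → 5 January 2022.
Processing Delay Credit: +538 days → 27 June 2023.
Regulatory Review Extension: 719 days (within the 1727-day cap) → +719 days → 15 June 2025.

2025-06-15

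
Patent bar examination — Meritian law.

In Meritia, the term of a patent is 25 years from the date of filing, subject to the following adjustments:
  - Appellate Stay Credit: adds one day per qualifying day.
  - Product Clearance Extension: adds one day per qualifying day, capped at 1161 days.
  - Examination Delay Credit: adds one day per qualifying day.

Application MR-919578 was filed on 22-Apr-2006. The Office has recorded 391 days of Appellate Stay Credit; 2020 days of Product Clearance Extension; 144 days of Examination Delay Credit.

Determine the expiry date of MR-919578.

Base term: filing date + 25 years → 22 April 2031.
Appellate Stay Credit: +391 days → 17 May 2032.
Product Clearance Extension: 2020 days claimed exceeds the 1161-day cap, so +1161 days → 22 July 2035.
Examination Delay Credit: +144 days → 13 December 2035.

December 13, 2035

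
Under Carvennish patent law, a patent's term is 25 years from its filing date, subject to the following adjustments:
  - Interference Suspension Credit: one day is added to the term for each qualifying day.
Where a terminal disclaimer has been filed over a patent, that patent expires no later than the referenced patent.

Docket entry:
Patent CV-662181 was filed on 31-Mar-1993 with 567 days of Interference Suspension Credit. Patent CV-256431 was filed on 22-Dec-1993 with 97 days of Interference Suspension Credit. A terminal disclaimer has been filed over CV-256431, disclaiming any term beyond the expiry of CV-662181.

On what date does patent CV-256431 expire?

Natural term of CV-256431:
  Base: filing + 25 years → 22 December 2018.
  Interference Suspension Credit: +97 days → 29 March 2019.
Expiry of referenced patent CV-662181:
  Base: filing + 25 years → 31 March 2018.
  Interference Suspension Credit: +567 days → 19 October 2019.
Terminal disclaimer: CV-256431 expires on the earlier of 29 March 2019 and 19 October 2019.

2019-03-29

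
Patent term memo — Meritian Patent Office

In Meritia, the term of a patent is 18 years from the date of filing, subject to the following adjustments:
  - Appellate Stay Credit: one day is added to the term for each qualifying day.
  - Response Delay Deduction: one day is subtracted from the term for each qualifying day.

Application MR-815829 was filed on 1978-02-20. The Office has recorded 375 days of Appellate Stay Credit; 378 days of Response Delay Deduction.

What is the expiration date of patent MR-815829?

February 17, 1996

Base term: filing date + 18 years → 20 February 1996.
Appellate Stay Credit: +375 days → 1 March 1997.
Response Delay Deduction: −378 days → 17 February 1996.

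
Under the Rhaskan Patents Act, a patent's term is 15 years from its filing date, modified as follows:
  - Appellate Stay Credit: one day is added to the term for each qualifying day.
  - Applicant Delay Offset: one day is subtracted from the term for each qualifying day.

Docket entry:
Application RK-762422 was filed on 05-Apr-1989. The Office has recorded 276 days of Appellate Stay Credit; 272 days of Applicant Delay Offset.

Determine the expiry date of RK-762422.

April 9, 2004

Base term: filing date + 15 years → 5 April 2004.
Appellate Stay Credit: +276 days → 6 January 2005.
Applicant Delay Offset: −272 days → 9 April 2004.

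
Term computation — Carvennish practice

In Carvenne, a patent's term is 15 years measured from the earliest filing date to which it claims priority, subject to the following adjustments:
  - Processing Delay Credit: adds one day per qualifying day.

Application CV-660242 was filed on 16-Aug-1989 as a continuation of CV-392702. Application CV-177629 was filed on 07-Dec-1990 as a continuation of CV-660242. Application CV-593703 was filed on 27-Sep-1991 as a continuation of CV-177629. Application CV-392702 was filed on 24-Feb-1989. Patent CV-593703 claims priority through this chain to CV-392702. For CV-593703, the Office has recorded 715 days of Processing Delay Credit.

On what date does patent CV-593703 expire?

Earliest priority filing: 24 February 1989.
Base term: 24 February 1989 + 15 years → 24 February 2004.
Processing Delay Credit: +715 days → 8 February 2006.

February 8, 2006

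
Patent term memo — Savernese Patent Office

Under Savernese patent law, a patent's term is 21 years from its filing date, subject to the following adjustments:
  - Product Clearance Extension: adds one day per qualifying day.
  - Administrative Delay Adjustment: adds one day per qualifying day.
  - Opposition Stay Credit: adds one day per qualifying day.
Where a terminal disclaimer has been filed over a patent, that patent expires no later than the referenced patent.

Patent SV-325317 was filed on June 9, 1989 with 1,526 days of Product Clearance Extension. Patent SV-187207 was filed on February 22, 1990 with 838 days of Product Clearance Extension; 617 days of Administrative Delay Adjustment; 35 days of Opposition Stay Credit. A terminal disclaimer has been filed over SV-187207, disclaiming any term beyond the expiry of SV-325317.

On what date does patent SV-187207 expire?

2014-08-13

Natural term of SV-187207:
  Base: filing + 21 years → 22 February 2011.
  Product Clearance Extension: +838 days → 9 June 2013.
  Administrative Delay Adjustment: +617 days → 16 February 2015.
  Opposition Stay Credit: +35 days → 23 March 2015.
Expiry of referenced patent SV-325317:
  Base: filing + 21 years → 9 June 2010.
  Product Clearance Extension: +1526 days → 13 August 2014.
Terminal disclaimer: SV-187207 expires on the earlier of 23 March 2015 and 13 August 2014.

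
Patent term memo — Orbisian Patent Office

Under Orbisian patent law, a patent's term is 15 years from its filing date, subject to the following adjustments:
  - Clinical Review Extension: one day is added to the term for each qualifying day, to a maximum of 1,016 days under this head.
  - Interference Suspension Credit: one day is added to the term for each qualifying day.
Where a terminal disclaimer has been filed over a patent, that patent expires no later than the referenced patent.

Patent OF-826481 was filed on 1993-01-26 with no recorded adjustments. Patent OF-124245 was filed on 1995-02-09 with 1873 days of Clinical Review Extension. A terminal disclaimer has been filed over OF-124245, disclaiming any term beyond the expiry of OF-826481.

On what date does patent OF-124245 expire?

Natural term of OF-124245:
  Base: filing + 15 years → 9 February 2010.
  Clinical Review Extension: 1873 days claimed exceeds the 1016-day cap, so +1016 days → 21 November 2012.
Expiry of referenced patent OF-826481:
  Base: filing + 15 years → 26 January 2008.
Terminal disclaimer: OF-124245 expires on the earlier of 21 November 2012 and 26 January 2008.

2008-01-26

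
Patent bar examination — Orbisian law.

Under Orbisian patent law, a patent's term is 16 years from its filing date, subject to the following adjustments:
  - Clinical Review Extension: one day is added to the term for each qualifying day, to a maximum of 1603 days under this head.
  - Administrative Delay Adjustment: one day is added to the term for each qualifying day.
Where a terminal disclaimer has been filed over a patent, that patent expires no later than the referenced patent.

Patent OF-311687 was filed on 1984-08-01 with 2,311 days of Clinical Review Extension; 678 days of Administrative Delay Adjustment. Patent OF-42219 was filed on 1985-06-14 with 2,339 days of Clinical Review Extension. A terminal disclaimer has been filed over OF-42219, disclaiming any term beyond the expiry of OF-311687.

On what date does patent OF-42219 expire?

November 3, 2005

Natural term of OF-42219:
  Base: filing + 16 years → 14 June 2001.
  Clinical Review Extension: 2339 days claimed exceeds the 1603-day cap, so +1603 days → 3 November 2005.
Expiry of referenced patent OF-311687:
  Base: filing + 16 years → 1 August 2000.
  Clinical Review Extension: 2311 days claimed exceeds the 1603-day cap, so +1603 days → 21 December 2004.
  Administrative Delay Adjustment: +678 days → 30 October 2006.
Terminal disclaimer: OF-42219 expires on the earlier of 3 November 2005 and 30 October 2006.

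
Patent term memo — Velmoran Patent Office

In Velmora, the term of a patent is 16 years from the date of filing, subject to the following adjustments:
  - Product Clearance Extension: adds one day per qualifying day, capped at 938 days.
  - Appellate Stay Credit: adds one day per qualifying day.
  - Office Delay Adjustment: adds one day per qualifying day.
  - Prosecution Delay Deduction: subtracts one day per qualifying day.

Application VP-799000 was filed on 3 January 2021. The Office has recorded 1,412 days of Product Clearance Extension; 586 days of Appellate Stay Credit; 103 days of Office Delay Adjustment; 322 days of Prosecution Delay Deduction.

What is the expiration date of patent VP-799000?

2040-07-31

Base term: filing date + 16 years → 3 January 2037.
Product Clearance Extension: 1412 days claimed exceeds the 938-day cap, so +938 days → 30 July 2039.
Appellate Stay Credit: +586 days → 7 March 2041.
Office Delay Adjustment: +103 days → 18 June 2041.
Prosecution Delay Deduction: −322 days → 31 July 2040.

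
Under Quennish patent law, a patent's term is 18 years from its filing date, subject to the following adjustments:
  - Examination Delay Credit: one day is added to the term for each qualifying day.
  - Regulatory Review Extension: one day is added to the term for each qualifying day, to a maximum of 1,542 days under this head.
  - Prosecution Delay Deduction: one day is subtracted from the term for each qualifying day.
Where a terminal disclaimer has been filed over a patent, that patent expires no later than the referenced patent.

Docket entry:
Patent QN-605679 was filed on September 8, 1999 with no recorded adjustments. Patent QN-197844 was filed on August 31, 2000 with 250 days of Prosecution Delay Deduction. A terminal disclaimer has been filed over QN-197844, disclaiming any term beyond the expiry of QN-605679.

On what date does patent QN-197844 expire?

2017-09-08

Natural term of QN-197844:
  Base: filing + 18 years → 31 August 2018.
  Prosecution Delay Deduction: −250 days → 24 December 2017.
Expiry of referenced patent QN-605679:
  Base: filing + 18 years → 8 September 2017.
Terminal disclaimer: QN-197844 expires on the earlier of 24 December 2017 and 8 September 2017.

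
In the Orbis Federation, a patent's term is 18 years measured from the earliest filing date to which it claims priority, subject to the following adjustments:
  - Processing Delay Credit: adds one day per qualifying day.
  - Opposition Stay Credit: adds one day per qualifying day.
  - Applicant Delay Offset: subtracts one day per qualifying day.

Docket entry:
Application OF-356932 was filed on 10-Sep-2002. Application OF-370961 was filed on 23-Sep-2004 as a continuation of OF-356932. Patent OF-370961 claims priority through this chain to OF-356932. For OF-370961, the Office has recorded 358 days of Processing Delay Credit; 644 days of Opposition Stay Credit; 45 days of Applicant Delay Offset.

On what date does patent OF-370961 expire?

Earliest priority filing: 10 September 2002.
Base term: 10 September 2002 + 18 years → 10 September 2020.
Processing Delay Credit: +358 days → 3 September 2021.
Opposition Stay Credit: +644 days → 9 June 2023.
Applicant Delay Offset: −45 days → 25 April 2023.

2023-04-25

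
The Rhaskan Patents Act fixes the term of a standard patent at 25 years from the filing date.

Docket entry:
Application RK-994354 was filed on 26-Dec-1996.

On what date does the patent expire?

Filing date + 25 years → 26 December 2021.

2021-12-26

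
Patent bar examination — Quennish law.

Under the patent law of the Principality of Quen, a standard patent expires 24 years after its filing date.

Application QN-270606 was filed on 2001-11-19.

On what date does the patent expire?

November 19, 2025

Filing date + 24 years → 19 November 2025.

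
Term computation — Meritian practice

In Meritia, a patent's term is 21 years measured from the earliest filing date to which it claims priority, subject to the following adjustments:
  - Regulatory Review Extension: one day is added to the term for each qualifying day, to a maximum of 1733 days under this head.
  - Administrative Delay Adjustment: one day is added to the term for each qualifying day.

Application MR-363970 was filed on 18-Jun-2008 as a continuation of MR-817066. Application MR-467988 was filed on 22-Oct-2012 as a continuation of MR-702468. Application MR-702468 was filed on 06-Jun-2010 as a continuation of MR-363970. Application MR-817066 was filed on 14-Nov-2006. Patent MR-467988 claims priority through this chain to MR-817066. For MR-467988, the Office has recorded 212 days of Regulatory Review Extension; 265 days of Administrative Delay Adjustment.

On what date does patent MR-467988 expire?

March 5, 2029

Earliest priority filing: 14 November 2006.
Base term: 14 November 2006 + 21 years → 14 November 2027.
Regulatory Review Extension: 212 days (within the 1733-day cap) → +212 days → 13 June 2028.
Administrative Delay Adjustment: +265 days → 5 March 2029.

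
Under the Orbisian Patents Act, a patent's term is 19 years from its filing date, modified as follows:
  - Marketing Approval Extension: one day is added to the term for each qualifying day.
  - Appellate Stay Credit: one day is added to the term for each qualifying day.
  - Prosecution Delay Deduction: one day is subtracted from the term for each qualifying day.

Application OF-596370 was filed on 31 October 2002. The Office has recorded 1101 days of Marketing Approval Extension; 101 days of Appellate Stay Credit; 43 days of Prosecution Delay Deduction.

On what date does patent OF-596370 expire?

2025-01-02

Base term: filing date + 19 years → 31 October 2021.
Marketing Approval Extension: +1101 days → 5 November 2024.
Appellate Stay Credit: +101 days → 14 February 2025.
Prosecution Delay Deduction: −43 days → 2 January 2025.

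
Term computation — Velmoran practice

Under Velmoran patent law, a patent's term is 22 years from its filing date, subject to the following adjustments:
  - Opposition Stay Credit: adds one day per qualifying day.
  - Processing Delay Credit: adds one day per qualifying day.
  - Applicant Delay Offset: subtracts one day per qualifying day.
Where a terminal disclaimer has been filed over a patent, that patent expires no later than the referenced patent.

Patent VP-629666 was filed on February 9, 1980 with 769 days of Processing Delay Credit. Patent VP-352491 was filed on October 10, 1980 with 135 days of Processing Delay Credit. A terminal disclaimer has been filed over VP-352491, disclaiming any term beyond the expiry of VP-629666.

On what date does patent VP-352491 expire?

Natural term of VP-352491:
  Base: filing + 22 years → 10 October 2002.
  Processing Delay Credit: +135 days → 22 February 2003.
Expiry of referenced patent VP-629666:
  Base: filing + 22 years → 9 February 2002.
  Processing Delay Credit: +769 days → 19 March 2004.
Terminal disclaimer: VP-352491 expires on the earlier of 22 February 2003 and 19 March 2004.

February 22, 2003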